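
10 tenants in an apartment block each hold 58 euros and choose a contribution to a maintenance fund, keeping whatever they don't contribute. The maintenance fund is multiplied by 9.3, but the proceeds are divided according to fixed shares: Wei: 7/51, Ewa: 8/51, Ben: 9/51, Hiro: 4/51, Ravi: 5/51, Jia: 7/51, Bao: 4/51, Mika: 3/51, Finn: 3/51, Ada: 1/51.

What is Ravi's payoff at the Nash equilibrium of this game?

For player j, contributing a unit is worthwhile iff 9.3 × (j's share) ≥ 1, i.e. iff j's share is at least 0.1075.
Wei, Ewa, Ben and Jia are above the threshold, contributing 58 each; the remaining 6 contribute 0. Total contributed: 232.
Ravi keeps 58 and receives 9.3 × 232 × 5/51 = 211.53 from the maintenance fund, for a payoff of 269.53.

269.53 euros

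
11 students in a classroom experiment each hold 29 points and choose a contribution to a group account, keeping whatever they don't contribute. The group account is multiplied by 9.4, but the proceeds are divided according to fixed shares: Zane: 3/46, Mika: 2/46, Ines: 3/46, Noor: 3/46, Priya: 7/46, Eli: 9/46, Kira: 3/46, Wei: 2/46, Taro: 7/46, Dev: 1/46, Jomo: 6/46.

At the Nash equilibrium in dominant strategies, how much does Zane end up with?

100.11 points

Player j's private return per contributed unit is 9.4 × (j's share). Contributing is weakly dominant for j when that share is at least 1/9.4 = 0.1064, and contributing 0 is dominant otherwise.
Priya, Eli, Taro and Jomo are above the threshold, contributing 29 each; the remaining 7 contribute 0. Total contributed: 116.
Zane keeps 29 and receives 9.4 × 116 × 3/46 = 71.11 from the group account, for a payoff of 100.11.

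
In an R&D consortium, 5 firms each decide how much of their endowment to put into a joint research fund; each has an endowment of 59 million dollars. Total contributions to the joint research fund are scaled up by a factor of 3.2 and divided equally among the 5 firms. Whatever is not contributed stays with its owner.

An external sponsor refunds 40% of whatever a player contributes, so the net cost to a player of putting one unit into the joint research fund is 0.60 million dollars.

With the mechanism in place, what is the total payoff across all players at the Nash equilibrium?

1062.00 million dollars

Under the mechanism each unit contributed yields (3.2/5) / 0.60 = 1.0667 back to its contributor per unit of net cost, which exceeds 1, making full contribution the dominant choice for everyone.
At the Nash equilibrium everyone contributes 59. Group total payoff = 5 × (59 × 0.40 + 3.2 × 59) = 1062.00.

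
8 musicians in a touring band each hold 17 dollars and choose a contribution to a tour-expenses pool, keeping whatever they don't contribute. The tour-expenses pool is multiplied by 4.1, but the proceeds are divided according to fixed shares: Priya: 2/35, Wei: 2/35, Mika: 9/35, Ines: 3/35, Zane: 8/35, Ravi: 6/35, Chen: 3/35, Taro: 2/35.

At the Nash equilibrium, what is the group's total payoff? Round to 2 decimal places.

188.70 dollars

A player with share s gets back 4.1·s per unit contributed, so full contribution is dominant for anyone with s > 1/4.1 = 0.2439 and zero contribution is dominant for anyone below.
Mika alone (share 9/35) is above the threshold, contributing 17; the remaining 7 contribute 0. Total contributed: 17.
The tour-expenses pool pays out 4.1 × 17 = 69.70 in total (split across the unequal shares, but the aggregate is all that matters for the group sum).
The 7 free-riders keep 17 each, adding 119. Group total = 119 + 69.70 = 188.70.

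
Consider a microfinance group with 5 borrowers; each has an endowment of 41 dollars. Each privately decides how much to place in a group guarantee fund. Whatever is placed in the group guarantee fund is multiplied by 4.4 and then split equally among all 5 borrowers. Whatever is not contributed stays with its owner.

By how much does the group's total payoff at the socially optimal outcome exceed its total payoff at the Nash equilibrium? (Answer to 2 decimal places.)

Each contributed unit returns 4.4/5 = 0.8800 to its contributor — below 1 — so contributing 0 is dominant for every player. At the Nash equilibrium everyone keeps their 41, and the group total is 5 × 41 = 205.
Each contributed unit returns 4.400 to the group as a whole (0.8800 to each of 5 players), which exceeds 1, so the social optimum is full contribution: group total = 4.400 × 205 = 902.00.
Efficiency loss = 902.00 − 205 = 697.00.

697.00 dollars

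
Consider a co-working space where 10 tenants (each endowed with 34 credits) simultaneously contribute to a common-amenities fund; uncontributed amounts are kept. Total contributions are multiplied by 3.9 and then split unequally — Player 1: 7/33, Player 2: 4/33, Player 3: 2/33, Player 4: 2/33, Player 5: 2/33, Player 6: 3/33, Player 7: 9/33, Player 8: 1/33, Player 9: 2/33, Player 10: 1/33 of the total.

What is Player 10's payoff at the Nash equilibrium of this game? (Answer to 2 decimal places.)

For player j, contributing a unit is worthwhile iff 3.9 × (j's share) ≥ 1, i.e. iff j's share is at least 0.2564.
Player 7 alone (share 9/33) is above the threshold, contributing 34; the remaining 9 contribute 0. Total contributed: 34.
Player 10 keeps 34 and receives 3.9 × 34 × 1/33 = 4.02 from the common-amenities fund, for a payoff of 38.02.

38.02 credits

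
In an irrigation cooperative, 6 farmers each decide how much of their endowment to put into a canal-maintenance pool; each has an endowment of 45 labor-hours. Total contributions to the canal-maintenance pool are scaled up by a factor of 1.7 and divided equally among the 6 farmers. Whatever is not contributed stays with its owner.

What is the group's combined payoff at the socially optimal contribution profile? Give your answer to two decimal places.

Each contributed unit returns 1.700 to the group as a whole (0.2833 to each of 6 players), which exceeds 1, so the social optimum is full contribution: group total = 1.700 × 270 = 459.00.

459.00 labor-hours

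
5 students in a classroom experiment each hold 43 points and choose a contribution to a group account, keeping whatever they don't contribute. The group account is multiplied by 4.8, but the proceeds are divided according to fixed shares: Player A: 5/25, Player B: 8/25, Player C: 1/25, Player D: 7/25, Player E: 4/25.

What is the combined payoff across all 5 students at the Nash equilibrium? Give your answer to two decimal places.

541.80 points

For player j, contributing a unit is worthwhile iff 4.8 × (j's share) ≥ 1, i.e. iff j's share is at least 0.2083.
Player B and Player D clear that bar, contributing 43 each; the remaining 3 contribute 0. Total contributed: 86.
The group account pays out 4.8 × 86 = 412.80 in total (split across the unequal shares, but the aggregate is all that matters for the group sum).
The 3 free-riders keep 43 each, adding 129. Group total = 129 + 412.80 = 541.80.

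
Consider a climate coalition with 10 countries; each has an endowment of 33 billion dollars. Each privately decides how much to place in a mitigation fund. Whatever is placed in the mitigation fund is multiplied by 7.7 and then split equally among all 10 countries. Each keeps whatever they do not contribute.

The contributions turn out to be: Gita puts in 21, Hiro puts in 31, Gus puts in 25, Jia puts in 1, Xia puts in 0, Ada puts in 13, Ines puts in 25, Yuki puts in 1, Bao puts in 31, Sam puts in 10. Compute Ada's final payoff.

141.66 billion dollars

Total contributed: 21 + 31 + 25 + 1 + 0 + 13 + 25 + 1 + 31 + 10 = 158.
Each receives 7.7 × 158 / 10 = 121.66 from the mitigation fund.
Ada keeps 33 − 13 = 20, so Ada's payoff is 20 + 121.66 = 141.66.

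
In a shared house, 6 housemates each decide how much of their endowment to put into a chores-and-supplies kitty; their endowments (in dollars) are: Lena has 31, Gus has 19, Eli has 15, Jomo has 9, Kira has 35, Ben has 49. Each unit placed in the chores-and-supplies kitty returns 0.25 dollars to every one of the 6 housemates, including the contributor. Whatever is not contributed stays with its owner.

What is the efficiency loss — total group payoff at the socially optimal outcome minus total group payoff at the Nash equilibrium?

The private return per contributed unit is 0.25 < 1 for everyone, so the Nash equilibrium is zero contribution and the group total is Σ E_j = 31 + 19 + 15 + 9 + 35 + 49 = 158.
Each contributed unit returns 1.500 to the group, so the social optimum is full contribution by everyone: group total = 1.500 × 158 = 237.00.
Efficiency loss = (1.500 − 1) × 158 = 79.00.

79.00 dollars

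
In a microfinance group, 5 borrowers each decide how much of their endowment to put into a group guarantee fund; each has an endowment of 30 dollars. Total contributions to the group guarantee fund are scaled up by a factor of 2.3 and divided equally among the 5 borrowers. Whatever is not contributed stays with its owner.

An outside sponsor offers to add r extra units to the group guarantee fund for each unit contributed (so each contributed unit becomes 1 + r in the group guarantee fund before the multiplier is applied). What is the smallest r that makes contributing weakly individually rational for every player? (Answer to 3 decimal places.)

With matching at rate r, one contributed unit becomes (1 + r) in the group guarantee fund and returns 2.3 × (1 + r) / 5 to the contributor.
Setting this equal to 1: 1 + r = 5/2.3 = 2.1739.
So the minimum matching rate is r = 2.1739 − 1 = 1.174.

1.174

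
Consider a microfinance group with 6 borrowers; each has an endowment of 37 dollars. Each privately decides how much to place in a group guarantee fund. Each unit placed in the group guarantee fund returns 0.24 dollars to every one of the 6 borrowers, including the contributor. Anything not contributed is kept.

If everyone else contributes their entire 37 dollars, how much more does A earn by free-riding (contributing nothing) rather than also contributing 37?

Switching from a contribution of 37 to 0 lets A keep an extra 37 dollars, but lowers the group guarantee fund by 37, which costs A their own share of that drop: 0.24 × 37 = 8.88.
Net gain = 37 − 8.88 = 28.12. The private return per contributed unit (0.24) is below 1, so free-riding is indeed the best response regardless of what the others do.

28.12 dollars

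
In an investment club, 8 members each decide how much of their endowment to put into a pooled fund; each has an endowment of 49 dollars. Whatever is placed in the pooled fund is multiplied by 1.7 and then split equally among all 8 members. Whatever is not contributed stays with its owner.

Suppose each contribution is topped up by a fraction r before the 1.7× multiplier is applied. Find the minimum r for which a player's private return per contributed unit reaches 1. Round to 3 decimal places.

With matching at rate r, one contributed unit becomes (1 + r) in the pooled fund and returns 1.7 × (1 + r) / 8 to the contributor.
Setting this equal to 1: 1 + r = 8/1.7 = 4.7059.
So the minimum matching rate is r = 4.7059 − 1 = 3.706.

3.706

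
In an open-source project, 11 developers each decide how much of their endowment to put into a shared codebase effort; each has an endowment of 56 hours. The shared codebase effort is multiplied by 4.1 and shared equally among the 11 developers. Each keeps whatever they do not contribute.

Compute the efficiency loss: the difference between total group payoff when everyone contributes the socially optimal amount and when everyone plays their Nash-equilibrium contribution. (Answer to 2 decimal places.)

Each contributed unit returns 4.1/11 = 0.3727 to its contributor — below 1 — so contributing 0 is dominant for every player. At the Nash equilibrium everyone keeps their 56, and the group total is 11 × 56 = 616.
Each contributed unit returns 4.100 to the group as a whole (0.3727 to each of 11 players), which exceeds 1, so the social optimum is full contribution: group total = 4.100 × 616 = 2525.60.
Efficiency loss = 2525.60 − 616 = 1909.60.

1909.60 hours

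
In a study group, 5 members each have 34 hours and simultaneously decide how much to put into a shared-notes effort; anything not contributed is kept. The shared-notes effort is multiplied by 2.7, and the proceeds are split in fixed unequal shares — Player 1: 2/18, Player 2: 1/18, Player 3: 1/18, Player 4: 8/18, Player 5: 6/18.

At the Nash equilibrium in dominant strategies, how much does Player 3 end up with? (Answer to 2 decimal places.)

39.10 hours

A player with share s gets back 2.7·s per unit contributed, so full contribution is dominant for anyone with s > 1/2.7 = 0.3704 and zero contribution is dominant for anyone below.
Player 4 alone (share 8/18) is above the threshold, contributing 34; the remaining 4 contribute 0. Total contributed: 34.
Player 3 keeps 34 and receives 2.7 × 34 × 1/18 = 5.10 from the shared-notes effort, for a payoff of 39.10.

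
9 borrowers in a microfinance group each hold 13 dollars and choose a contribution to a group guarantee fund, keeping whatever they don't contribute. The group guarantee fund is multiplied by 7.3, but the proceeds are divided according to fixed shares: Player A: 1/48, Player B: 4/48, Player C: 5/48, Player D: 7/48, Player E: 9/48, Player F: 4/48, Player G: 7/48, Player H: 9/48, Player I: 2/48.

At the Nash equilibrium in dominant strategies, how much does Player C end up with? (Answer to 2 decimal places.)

For player j, contributing a unit is worthwhile iff 7.3 × (j's share) ≥ 1, i.e. iff j's share is at least 0.1370.
The shares above 0.1370 belong to Player D, Player E, Player G and Player H, contributing 13 each; the remaining 5 contribute 0. Total contributed: 52.
Player C keeps 13 and receives 7.3 × 52 × 5/48 = 39.54 from the group guarantee fund, for a payoff of 52.54.

52.54 dollars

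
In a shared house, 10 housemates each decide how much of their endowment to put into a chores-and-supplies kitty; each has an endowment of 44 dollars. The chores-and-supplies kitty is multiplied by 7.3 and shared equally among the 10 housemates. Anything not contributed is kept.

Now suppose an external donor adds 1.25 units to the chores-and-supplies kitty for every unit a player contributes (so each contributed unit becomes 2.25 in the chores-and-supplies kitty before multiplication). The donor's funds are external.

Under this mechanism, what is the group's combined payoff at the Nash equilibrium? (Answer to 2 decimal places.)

7227.00 dollars

With the mechanism, a contributed unit returns 7.3 × 2.25 / 10 = 1.6425 per unit of net cost to the contributor — now above 1 — so contributing fully is weakly dominant for every player.
At the Nash equilibrium everyone contributes 44. Group total payoff = 7.3 × 2.25 × 440 = 7227.00.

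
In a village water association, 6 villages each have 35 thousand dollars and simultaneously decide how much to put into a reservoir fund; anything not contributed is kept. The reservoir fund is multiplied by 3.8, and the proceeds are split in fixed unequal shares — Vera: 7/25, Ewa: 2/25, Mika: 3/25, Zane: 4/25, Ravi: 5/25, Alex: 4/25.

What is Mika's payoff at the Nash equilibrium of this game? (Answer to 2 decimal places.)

50.96 thousand dollars

Player j's private return per contributed unit is 3.8 × (j's share). Contributing is weakly dominant for j when that share is at least 1/3.8 = 0.2632, and contributing 0 is dominant otherwise.
Vera alone (share 7/25) is above the threshold, contributing 35; the remaining 5 contribute 0. Total contributed: 35.
Mika keeps 35 and receives 3.8 × 35 × 3/25 = 15.96 from the reservoir fund, for a payoff of 50.96.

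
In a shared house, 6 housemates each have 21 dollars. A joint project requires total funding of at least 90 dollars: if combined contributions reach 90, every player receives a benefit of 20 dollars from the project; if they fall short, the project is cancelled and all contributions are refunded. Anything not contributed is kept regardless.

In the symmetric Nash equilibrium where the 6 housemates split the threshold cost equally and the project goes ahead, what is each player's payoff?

26 dollars

Equal share of the threshold: 90/6 = 15.
At this profile no one gains by cutting their contribution: any cut drops the total below 90, the project is cancelled, contributions are refunded, and the deviator ends with 21, which is less than 21 − 15 + 20 = 26. Contributing more than 15 just wastes the excess. So contributing exactly 15 is a best response.
Each player's payoff: 21 − 15 + 20 = 26.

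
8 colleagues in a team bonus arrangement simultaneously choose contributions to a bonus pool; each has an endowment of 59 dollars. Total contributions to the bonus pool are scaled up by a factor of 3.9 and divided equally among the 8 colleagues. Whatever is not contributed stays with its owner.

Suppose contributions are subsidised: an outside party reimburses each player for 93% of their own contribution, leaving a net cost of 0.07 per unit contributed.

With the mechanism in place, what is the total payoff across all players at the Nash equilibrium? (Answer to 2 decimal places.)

2279.76 dollars

Under the mechanism each unit contributed yields (3.9/8) / 0.07 = 6.9643 back to its contributor per unit of net cost, which exceeds 1, making full contribution the dominant choice for everyone.
So the Nash equilibrium is full contribution by all 8; the group earns 8 × (59 × 0.93 + 3.9 × 59) = 2279.76.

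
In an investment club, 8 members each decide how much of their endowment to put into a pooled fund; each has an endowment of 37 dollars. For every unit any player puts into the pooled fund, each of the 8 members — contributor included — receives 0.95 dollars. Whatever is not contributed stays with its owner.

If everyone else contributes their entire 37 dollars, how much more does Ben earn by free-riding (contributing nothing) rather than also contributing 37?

Switching from a contribution of 37 to 0 lets Ben keep an extra 37 dollars, but lowers the pooled fund by 37, which costs Ben their own share of that drop: 0.95 × 37 = 35.15.
Net gain = 37 − 35.15 = 1.85. The private return per contributed unit (0.95) is below 1, so free-riding is indeed the best response regardless of what the others do.

1.85 dollars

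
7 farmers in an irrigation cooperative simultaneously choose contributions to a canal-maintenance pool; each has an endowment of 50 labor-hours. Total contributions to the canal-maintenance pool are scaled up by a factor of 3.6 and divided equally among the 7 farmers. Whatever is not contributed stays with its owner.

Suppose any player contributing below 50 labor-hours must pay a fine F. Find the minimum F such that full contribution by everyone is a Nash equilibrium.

Given the others contribute fully, the best deviation is to contribute 0 (any partial contribution still incurs the fine and gives up units whose private return 0.5143 is below 1).
Deviating from 50 to 0 saves 50 labor-hours but forfeits the deviator's share of the drop in the canal-maintenance pool: 3.6/7 × 50 = 25.71.
So the deviation gain is 50 − 25.71 = 24.29, and the fine must be at least 24.29 labor-hours to wipe it out.

24.29 labor-hours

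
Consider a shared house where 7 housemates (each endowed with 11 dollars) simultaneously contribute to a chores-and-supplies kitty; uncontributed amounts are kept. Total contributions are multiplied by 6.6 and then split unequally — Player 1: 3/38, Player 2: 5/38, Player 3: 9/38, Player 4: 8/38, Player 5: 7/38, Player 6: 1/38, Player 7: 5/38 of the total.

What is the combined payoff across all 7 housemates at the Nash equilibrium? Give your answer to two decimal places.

Each unit j contributes comes back to j as 6.6 × (j's share), so j prefers to contribute only if that share exceeds 1/6.6 = 0.1515; otherwise keeping the unit dominates.
Player 3, Player 4 and Player 5 clear that bar, contributing 11 each; the remaining 4 contribute 0. Total contributed: 33.
The chores-and-supplies kitty pays out 6.6 × 33 = 217.80 in total (split across the unequal shares, but the aggregate is all that matters for the group sum).
The 4 free-riders keep 11 each, adding 44. Group total = 44 + 217.80 = 261.80.

261.80 dollars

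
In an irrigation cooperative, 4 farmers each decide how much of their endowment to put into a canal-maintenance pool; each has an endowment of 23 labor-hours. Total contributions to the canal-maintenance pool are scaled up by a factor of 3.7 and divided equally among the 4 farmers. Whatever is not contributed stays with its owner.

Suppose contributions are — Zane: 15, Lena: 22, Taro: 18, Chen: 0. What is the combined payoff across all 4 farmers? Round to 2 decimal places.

240.50 labor-hours

Total contributed: 15 + 22 + 18 + 0 = 55; total kept: 4 × 23 − 55 = 37.
The canal-maintenance pool pays out 3.7 × 55 = 203.50 in aggregate.
Group total = 37 + 203.50 = 240.50.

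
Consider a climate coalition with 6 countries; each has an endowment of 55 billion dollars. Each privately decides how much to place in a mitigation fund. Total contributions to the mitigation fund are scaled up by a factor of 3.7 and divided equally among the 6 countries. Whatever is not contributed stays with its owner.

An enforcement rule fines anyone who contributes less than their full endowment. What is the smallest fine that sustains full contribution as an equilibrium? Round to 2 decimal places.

21.08 billion dollars

Given the others contribute fully, the best deviation is to contribute 0 (any partial contribution still incurs the fine and gives up units whose private return 0.6167 is below 1).
Deviating from 55 to 0 saves 55 billion dollars but forfeits the deviator's share of the drop in the mitigation fund: 3.7/6 × 55 = 33.92.
So the deviation gain is 55 − 33.92 = 21.08, and the fine must be at least 21.08 billion dollars to wipe it out.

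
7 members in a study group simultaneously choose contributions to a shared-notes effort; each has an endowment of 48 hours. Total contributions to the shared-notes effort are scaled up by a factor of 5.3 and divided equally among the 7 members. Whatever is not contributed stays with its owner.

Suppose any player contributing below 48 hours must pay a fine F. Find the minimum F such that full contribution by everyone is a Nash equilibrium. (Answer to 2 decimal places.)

Given the others contribute fully, the best deviation is to contribute 0 (any partial contribution still incurs the fine and gives up units whose private return 0.7571 is below 1).
Deviating from 48 to 0 saves 48 hours but forfeits the deviator's share of the drop in the shared-notes effort: 5.3/7 × 48 = 36.34.
So the deviation gain is 48 − 36.34 = 11.66, and the fine must be at least 11.66 hours to wipe it out.

11.66 hours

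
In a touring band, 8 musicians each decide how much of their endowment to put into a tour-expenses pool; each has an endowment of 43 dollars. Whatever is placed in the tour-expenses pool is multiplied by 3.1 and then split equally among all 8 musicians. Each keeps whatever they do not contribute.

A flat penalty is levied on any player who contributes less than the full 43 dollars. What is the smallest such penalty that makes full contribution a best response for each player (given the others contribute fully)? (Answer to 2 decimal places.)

Given the others contribute fully, the best deviation is to contribute 0 (any partial contribution still incurs the fine and gives up units whose private return 0.3875 is below 1).
Deviating from 43 to 0 saves 43 dollars but forfeits the deviator's share of the drop in the tour-expenses pool: 3.1/8 × 43 = 16.66.
So the deviation gain is 43 − 16.66 = 26.34, and the fine must be at least 26.34 dollars to wipe it out.

26.34 dollars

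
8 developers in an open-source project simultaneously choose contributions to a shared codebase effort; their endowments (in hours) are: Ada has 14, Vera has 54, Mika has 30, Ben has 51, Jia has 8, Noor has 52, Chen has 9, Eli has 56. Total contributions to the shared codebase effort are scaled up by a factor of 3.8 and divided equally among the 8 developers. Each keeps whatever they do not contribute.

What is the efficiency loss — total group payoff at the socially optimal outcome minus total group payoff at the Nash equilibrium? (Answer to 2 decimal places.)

767.20 hours

The private return per contributed unit is 3.8/8 = 0.4750 < 1 for every player regardless of endowment, so the Nash equilibrium is zero contribution and the group total is Σ E_j = 14 + 54 + 30 + 51 + 8 + 52 + 9 + 56 = 274.
Each contributed unit returns 3.800 to the group, so the social optimum is full contribution by everyone: group total = 3.800 × 274 = 1041.20.
Efficiency loss = (3.800 − 1) × 274 = 767.20.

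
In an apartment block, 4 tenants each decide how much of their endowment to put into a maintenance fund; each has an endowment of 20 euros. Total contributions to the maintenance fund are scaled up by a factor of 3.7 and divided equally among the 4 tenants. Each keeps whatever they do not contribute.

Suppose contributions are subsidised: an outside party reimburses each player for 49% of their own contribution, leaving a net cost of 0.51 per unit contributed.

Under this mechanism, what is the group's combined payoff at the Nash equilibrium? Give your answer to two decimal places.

With the mechanism, a contributed unit returns (3.7/4) / 0.51 = 1.8137 per unit of net cost to the contributor — now above 1 — so contributing fully is weakly dominant for every player.
At the Nash equilibrium everyone contributes 20. Group total payoff = 4 × (20 × 0.49 + 3.7 × 20) = 335.20.

335.20 euros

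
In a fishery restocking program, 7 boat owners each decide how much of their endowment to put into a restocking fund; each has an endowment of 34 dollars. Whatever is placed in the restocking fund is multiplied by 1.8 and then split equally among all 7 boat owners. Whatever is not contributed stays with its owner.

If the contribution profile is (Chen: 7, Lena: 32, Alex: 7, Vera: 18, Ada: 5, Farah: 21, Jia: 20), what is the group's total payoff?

Total contributed: 7 + 32 + 7 + 18 + 5 + 21 + 20 = 110; total kept: 7 × 34 − 110 = 128.
The restocking fund pays out 1.8 × 110 = 198.00 in aggregate.
Group total = 128 + 198.00 = 326.00.

326.00 dollars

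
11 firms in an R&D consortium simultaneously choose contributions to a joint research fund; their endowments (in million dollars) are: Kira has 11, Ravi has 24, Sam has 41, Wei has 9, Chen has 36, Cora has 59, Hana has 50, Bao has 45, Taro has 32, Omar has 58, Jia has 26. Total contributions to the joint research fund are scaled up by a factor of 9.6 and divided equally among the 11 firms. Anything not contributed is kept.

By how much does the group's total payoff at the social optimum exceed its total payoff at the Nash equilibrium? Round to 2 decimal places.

3362.60 million dollars

The private return per contributed unit is 9.6/11 = 0.8727 < 1 for every player regardless of endowment, so the Nash equilibrium is zero contribution and the group total is Σ E_j = 11 + 24 + 41 + 9 + 36 + 59 + 50 + 45 + 32 + 58 + 26 = 391.
Each contributed unit returns 9.600 to the group, so the social optimum is full contribution by everyone: group total = 9.600 × 391 = 3753.60.
Efficiency loss = (9.600 − 1) × 391 = 3362.60.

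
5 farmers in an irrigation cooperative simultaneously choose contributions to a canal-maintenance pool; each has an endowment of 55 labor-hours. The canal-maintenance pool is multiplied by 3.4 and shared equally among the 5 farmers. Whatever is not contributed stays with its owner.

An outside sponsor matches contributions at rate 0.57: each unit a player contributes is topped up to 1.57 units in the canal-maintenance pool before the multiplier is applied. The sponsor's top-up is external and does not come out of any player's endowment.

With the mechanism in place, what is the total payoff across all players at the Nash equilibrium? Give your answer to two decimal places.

The effective private return per unit is now 3.4 × 1.57 / 5 = 1.0676 > 1, so every player's dominant strategy flips to full contribution.
At the Nash equilibrium everyone contributes 55. Group total payoff = 3.4 × 1.57 × 275 = 1467.95.

1467.95 labor-hours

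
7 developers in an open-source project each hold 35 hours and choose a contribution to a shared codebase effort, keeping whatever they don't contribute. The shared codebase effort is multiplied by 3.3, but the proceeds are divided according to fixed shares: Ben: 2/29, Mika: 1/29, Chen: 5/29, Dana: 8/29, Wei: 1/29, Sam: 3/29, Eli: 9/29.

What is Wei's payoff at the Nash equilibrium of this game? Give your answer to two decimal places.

Player j's private return per contributed unit is 3.3 × (j's share). Contributing is weakly dominant for j when that share is at least 1/3.3 = 0.3030, and contributing 0 is dominant otherwise.
Eli alone (share 9/29) is above the threshold, contributing 35; the remaining 6 contribute 0. Total contributed: 35.
Wei keeps 35 and receives 3.3 × 35 × 1/29 = 3.98 from the shared codebase effort, for a payoff of 38.98.

38.98 hours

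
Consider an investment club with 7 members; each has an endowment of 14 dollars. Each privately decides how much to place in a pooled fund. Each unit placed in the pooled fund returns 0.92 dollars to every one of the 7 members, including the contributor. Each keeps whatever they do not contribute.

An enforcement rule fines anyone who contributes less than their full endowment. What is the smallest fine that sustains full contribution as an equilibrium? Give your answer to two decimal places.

1.12 dollars

Given the others contribute fully, the best deviation is to contribute 0 (any partial contribution still incurs the fine and gives up units whose private return 0.92 is below 1).
Deviating from 14 to 0 saves 14 dollars but forfeits the deviator's share of the drop in the pooled fund: 0.92 × 14 = 12.88.
So the deviation gain is 14 − 12.88 = 1.12, and the fine must be at least 1.12 dollars to wipe it out.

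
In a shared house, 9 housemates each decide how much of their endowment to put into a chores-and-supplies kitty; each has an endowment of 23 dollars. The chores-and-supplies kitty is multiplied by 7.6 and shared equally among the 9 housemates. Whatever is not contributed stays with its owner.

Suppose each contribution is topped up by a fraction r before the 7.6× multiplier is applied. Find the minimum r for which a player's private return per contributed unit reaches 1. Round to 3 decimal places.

0.184

With matching at rate r, one contributed unit becomes (1 + r) in the chores-and-supplies kitty and returns 7.6 × (1 + r) / 9 to the contributor.
Setting this equal to 1: 1 + r = 9/7.6 = 1.1842.
So the minimum matching rate is r = 1.1842 − 1 = 0.184.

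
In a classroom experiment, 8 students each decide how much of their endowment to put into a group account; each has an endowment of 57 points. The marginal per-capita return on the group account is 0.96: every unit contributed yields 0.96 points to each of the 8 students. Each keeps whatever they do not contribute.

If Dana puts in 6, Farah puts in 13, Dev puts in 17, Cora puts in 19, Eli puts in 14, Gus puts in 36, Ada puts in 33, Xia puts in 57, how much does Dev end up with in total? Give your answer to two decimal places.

Total contributed: 6 + 13 + 17 + 19 + 14 + 36 + 33 + 57 = 195.
Each receives 0.96 × 195 = 187.20 from the group account.
Dev keeps 57 − 17 = 40, so Dev's payoff is 40 + 187.20 = 227.20.

227.20 points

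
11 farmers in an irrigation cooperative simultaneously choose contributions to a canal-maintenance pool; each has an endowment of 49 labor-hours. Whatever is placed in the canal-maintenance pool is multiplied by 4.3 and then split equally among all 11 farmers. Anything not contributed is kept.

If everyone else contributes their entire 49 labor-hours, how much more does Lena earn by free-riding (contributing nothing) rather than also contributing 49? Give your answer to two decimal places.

Switching from a contribution of 49 to 0 lets Lena keep an extra 49 labor-hours, but lowers the canal-maintenance pool by 49, which costs Lena their own share of that drop: 4.3/11 × 49 = 19.15.
Net gain = 49 − 19.15 = 29.85. The private return per contributed unit (0.3909) is below 1, so free-riding is indeed the best response regardless of what the others do.

29.85 labor-hours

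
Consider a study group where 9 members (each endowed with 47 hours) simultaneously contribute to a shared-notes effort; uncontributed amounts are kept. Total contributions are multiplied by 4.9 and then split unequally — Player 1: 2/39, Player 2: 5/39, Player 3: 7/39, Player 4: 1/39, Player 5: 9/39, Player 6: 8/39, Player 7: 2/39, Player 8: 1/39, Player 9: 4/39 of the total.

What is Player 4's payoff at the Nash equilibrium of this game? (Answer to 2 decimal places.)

Player j's private return per contributed unit is 4.9 × (j's share). Contributing is weakly dominant for j when that share is at least 1/4.9 = 0.2041, and contributing 0 is dominant otherwise.
Player 5 and Player 6 are above the threshold, contributing 47 each; the remaining 7 contribute 0. Total contributed: 94.
Player 4 keeps 47 and receives 4.9 × 94 × 1/39 = 11.81 from the shared-notes effort, for a payoff of 58.81.

58.81 hours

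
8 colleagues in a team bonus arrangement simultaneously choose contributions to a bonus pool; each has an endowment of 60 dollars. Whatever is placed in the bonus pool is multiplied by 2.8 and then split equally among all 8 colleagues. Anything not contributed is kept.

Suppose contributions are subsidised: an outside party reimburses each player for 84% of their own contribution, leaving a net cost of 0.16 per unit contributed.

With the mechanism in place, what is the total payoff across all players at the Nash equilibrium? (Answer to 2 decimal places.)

1747.20 dollars

The effective private return per unit is now (2.8/8) / 0.16 = 2.1875 > 1, so every player's dominant strategy flips to full contribution.
So the Nash equilibrium is full contribution by all 8; the group earns 8 × (60 × 0.84 + 2.8 × 60) = 1747.20.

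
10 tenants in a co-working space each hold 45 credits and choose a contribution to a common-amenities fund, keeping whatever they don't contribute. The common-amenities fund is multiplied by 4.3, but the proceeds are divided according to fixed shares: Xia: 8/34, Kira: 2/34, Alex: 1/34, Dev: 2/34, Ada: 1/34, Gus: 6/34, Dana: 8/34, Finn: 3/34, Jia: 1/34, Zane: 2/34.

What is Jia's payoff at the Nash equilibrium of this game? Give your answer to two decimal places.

56.38 credits

A player with share s gets back 4.3·s per unit contributed, so full contribution is dominant for anyone with s > 1/4.3 = 0.2326 and zero contribution is dominant for anyone below.
The shares above 0.2326 belong to Xia and Dana, contributing 45 each; the remaining 8 contribute 0. Total contributed: 90.
Jia keeps 45 and receives 4.3 × 90 × 1/34 = 11.38 from the common-amenities fund, for a payoff of 56.38.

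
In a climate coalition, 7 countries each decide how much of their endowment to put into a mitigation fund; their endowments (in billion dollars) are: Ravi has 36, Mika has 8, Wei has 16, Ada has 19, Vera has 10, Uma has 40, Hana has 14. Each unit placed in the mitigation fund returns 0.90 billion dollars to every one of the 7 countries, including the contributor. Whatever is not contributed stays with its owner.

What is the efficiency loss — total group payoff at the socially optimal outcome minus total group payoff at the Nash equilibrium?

The private return per contributed unit is 0.90 < 1 for everyone, so the Nash equilibrium is zero contribution and the group total is Σ E_j = 36 + 8 + 16 + 19 + 10 + 40 + 14 = 143.
Each contributed unit returns 6.300 to the group, so the social optimum is full contribution by everyone: group total = 6.300 × 143 = 900.90.
Efficiency loss = (6.300 − 1) × 143 = 757.90.

757.90 billion dollars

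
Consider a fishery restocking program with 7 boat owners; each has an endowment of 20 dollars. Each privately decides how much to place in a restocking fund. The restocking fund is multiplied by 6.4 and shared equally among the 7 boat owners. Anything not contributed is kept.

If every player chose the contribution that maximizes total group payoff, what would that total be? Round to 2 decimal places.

896.00 dollars

Each contributed unit returns 6.400 to the group as a whole (0.9143 to each of 7 players), which exceeds 1, so the social optimum is full contribution: group total = 6.400 × 140 = 896.00.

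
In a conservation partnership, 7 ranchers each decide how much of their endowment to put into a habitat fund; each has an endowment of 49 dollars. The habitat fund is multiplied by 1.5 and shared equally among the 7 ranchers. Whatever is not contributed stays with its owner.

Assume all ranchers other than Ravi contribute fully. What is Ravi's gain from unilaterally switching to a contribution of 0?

38.50 dollars

Switching from a contribution of 49 to 0 lets Ravi keep an extra 49 dollars, but lowers the habitat fund by 49, which costs Ravi their own share of that drop: 1.5/7 × 49 = 10.50.
Net gain = 49 − 10.50 = 38.50. The private return per contributed unit (0.2143) is below 1, so free-riding is indeed the best response regardless of what the others do.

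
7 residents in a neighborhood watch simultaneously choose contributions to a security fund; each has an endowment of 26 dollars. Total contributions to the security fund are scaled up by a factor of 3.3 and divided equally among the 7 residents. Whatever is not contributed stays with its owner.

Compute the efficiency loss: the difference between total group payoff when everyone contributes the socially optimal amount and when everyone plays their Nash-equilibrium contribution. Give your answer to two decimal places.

418.60 dollars

Each contributed unit returns 3.3/7 = 0.4714 to its contributor — below 1 — so contributing 0 is dominant for every player. At the Nash equilibrium everyone keeps their 26, and the group total is 7 × 26 = 182.
Each contributed unit returns 3.300 to the group as a whole (0.4714 to each of 7 players), which exceeds 1, so the social optimum is full contribution: group total = 3.300 × 182 = 600.60.
Efficiency loss = 600.60 − 182 = 418.60.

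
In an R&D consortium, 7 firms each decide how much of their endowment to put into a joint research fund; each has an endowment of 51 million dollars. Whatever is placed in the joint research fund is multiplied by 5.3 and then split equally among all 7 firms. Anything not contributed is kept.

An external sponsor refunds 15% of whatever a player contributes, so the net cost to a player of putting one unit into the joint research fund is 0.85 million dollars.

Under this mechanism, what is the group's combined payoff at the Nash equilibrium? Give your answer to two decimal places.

The effective private return is (5.3/7) / 0.85 = 0.8908, which is still under 1, so the mechanism doesn't change anyone's dominant strategy: zero contribution.
At the Nash equilibrium no one contributes; group total payoff = 7 × 51 = 357.

357.00 million dollars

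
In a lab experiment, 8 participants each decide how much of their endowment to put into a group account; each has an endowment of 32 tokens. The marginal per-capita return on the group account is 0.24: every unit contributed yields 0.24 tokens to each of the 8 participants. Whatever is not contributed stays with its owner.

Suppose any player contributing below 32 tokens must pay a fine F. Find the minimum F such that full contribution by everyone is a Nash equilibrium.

Given the others contribute fully, the best deviation is to contribute 0 (any partial contribution still incurs the fine and gives up units whose private return 0.24 is below 1).
Deviating from 32 to 0 saves 32 tokens but forfeits the deviator's share of the drop in the group account: 0.24 × 32 = 7.68.
So the deviation gain is 32 − 7.68 = 24.32, and the fine must be at least 24.32 tokens to wipe it out.

24.32 tokens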